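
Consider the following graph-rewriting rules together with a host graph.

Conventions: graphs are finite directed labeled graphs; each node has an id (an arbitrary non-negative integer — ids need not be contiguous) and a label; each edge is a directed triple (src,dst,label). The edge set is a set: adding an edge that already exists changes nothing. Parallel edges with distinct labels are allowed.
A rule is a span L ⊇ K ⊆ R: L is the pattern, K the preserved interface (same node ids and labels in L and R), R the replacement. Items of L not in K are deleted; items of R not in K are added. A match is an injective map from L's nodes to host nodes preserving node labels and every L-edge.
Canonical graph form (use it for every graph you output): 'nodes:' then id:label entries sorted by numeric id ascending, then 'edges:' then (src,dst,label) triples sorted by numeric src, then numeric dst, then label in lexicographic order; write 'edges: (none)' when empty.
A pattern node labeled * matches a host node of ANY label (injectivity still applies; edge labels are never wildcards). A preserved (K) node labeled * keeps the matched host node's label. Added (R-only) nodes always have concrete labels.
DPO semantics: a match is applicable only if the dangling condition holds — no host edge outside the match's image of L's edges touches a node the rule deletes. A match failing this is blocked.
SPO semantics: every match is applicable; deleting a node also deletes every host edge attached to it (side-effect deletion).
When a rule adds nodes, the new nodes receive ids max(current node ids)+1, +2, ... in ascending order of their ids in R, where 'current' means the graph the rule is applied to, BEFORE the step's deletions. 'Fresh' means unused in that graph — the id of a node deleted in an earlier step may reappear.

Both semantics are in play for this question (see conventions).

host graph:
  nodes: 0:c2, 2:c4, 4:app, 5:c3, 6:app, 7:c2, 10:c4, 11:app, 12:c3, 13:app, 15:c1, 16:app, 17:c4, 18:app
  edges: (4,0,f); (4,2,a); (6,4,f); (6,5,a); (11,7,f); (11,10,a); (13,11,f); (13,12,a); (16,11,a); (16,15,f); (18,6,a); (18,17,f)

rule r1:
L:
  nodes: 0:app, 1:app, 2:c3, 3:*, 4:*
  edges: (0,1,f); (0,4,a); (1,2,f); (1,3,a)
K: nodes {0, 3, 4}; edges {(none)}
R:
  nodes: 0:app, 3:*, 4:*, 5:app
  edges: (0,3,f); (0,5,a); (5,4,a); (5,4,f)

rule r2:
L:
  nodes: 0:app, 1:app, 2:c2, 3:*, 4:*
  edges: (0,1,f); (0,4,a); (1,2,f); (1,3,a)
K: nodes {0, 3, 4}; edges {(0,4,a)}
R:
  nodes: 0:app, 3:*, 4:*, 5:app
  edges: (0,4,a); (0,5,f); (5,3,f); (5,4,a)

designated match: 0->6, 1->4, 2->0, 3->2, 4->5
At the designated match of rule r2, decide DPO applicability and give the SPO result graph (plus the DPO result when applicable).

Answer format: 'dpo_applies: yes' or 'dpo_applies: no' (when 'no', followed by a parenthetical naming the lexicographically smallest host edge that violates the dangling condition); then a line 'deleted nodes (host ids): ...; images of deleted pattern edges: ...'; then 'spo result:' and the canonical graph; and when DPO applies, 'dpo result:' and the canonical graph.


dpo_applies: yes
deleted nodes (host ids): 0, 4; images of deleted pattern edges: (4,0,f); (4,2,a); (6,4,f)
spo result:
nodes: 2:c4, 5:c3, 6:app, 7:c2, 10:c4, 11:app, 12:c3, 13:app, 15:c1, 16:app, 17:c4, 18:app, 19:app
edges: (6,5,a); (6,19,f); (11,7,f); (11,10,a); (13,11,f); (13,12,a); (16,11,a); (16,15,f); (18,6,a); (18,17,f); (19,2,f); (19,5,a)
dpo result:
nodes: 2:c4, 5:c3, 6:app, 7:c2, 10:c4, 11:app, 12:c3, 13:app, 15:c1, 16:app, 17:c4, 18:app, 19:app
edges: (6,5,a); (6,19,f); (11,7,f); (11,10,a); (13,11,f); (13,12,a); (16,11,a); (16,15,f); (18,6,a); (18,17,f); (19,2,f); (19,5,a)


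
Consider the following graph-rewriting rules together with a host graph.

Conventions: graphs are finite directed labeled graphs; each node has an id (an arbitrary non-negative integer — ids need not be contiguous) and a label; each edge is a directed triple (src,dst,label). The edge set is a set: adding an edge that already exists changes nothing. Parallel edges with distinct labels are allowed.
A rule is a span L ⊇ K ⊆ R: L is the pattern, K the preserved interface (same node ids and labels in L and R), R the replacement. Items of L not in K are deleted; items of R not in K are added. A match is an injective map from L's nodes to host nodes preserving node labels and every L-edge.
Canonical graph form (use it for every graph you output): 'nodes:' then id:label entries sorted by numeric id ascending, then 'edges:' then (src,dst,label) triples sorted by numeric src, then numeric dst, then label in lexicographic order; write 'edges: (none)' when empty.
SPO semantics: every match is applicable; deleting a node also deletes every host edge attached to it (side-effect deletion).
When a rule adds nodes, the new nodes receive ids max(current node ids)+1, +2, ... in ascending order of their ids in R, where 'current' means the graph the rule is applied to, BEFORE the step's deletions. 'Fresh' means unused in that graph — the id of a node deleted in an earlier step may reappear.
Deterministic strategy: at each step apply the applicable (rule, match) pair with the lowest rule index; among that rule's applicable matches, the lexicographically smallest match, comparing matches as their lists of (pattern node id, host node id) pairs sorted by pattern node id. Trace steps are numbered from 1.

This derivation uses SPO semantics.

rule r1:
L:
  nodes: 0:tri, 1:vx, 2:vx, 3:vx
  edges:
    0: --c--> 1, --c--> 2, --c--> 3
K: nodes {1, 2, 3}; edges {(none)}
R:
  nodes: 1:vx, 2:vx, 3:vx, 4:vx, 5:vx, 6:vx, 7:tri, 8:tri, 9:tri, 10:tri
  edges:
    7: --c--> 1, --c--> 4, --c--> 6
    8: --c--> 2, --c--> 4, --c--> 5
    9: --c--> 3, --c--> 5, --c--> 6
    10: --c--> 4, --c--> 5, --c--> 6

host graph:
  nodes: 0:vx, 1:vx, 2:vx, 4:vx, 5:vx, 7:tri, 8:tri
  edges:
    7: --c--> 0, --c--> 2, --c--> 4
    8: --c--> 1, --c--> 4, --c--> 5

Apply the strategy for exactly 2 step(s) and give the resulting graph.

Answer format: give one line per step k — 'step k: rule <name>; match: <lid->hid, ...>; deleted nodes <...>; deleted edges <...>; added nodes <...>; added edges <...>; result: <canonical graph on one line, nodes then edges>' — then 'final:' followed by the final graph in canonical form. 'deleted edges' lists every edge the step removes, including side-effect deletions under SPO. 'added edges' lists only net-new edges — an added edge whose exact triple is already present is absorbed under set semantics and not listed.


step 1: rule r1; match: 0->7, 1->0, 2->2, 3->4; deleted nodes 7; deleted edges (7,0,c); (7,2,c); (7,4,c); added nodes 9, 10, 11, 12, 13, 14, 15; added edges (12,0,c); (12,9,c); (12,11,c); (13,2,c); (13,9,c); (13,10,c); (14,4,c); (14,10,c); (14,11,c); (15,9,c); (15,10,c); (15,11,c); result: nodes: 0:vx, 1:vx, 2:vx, 4:vx, 5:vx, 8:tri, 9:vx, 10:vx, 11:vx, 12:tri, 13:tri, 14:tri, 15:tri edges: (8,1,c); (8,4,c); (8,5,c); (12,0,c); (12,9,c); (12,11,c); (13,2,c); (13,9,c); (13,10,c); (14,4,c); (14,10,c); (14,11,c); (15,9,c); (15,10,c); (15,11,c)
step 2: rule r1; match: 0->8, 1->1, 2->4, 3->5; deleted nodes 8; deleted edges (8,1,c); (8,4,c); (8,5,c); added nodes 16, 17, 18, 19, 20, 21, 22; added edges (19,1,c); (19,16,c); (19,18,c); (20,4,c); (20,16,c); (20,17,c); (21,5,c); (21,17,c); (21,18,c); (22,16,c); (22,17,c); (22,18,c); result: nodes: 0:vx, 1:vx, 2:vx, 4:vx, 5:vx, 9:vx, 10:vx, 11:vx, 12:tri, 13:tri, 14:tri, 15:tri, 16:vx, 17:vx, 18:vx, 19:tri, 20:tri, 21:tri, 22:tri edges: (12,0,c); (12,9,c); (12,11,c); (13,2,c); (13,9,c); (13,10,c); (14,4,c); (14,10,c); (14,11,c); (15,9,c); (15,10,c); (15,11,c); (19,1,c); (19,16,c); (19,18,c); (20,4,c); (20,16,c); (20,17,c); (21,5,c); (21,17,c); (21,18,c); (22,16,c); (22,17,c); (22,18,c)
final:
nodes: 0:vx, 1:vx, 2:vx, 4:vx, 5:vx, 9:vx, 10:vx, 11:vx, 12:tri, 13:tri, 14:tri, 15:tri, 16:vx, 17:vx, 18:vx, 19:tri, 20:tri, 21:tri, 22:tri
edges: (12,0,c); (12,9,c); (12,11,c); (13,2,c); (13,9,c); (13,10,c); (14,4,c); (14,10,c); (14,11,c); (15,9,c); (15,10,c); (15,11,c); (19,1,c); (19,16,c); (19,18,c); (20,4,c); (20,16,c); (20,17,c); (21,5,c); (21,17,c); (21,18,c); (22,16,c); (22,17,c); (22,18,c)


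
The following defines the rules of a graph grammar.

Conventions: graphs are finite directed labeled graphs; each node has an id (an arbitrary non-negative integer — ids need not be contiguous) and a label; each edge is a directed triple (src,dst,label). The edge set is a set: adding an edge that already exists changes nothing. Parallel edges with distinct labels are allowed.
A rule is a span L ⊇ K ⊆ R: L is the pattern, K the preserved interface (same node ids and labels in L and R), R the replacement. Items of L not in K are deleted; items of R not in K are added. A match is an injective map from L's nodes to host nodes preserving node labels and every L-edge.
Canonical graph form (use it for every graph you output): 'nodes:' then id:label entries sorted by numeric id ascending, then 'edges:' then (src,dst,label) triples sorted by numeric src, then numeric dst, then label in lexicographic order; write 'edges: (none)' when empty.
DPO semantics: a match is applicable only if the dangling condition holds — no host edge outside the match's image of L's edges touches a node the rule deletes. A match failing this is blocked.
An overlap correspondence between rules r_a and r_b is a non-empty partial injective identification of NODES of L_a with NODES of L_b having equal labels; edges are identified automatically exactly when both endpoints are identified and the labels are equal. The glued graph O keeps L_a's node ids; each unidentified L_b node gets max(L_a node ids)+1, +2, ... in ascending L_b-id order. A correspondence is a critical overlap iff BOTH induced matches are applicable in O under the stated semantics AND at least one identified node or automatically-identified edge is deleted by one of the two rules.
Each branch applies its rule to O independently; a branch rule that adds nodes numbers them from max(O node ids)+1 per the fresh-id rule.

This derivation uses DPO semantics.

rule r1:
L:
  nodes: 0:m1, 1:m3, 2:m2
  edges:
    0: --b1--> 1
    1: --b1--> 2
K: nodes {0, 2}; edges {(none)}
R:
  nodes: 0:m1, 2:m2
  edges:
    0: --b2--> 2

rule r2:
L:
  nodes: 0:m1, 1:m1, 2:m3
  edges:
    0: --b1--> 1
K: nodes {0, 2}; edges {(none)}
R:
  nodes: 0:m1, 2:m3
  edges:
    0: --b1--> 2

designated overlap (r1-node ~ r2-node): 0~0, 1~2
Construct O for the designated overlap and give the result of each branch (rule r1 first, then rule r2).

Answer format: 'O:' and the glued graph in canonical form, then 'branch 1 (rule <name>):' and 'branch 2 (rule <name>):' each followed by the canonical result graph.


O:
nodes: 0:m1, 1:m3, 2:m2, 3:m1
edges: (0,1,b1); (0,3,b1); (1,2,b1)
branch 1 (rule r1):
nodes: 0:m1, 2:m2, 3:m1
edges: (0,2,b2); (0,3,b1)
branch 2 (rule r2):
nodes: 0:m1, 1:m3, 2:m2
edges: (0,1,b1); (1,2,b1)


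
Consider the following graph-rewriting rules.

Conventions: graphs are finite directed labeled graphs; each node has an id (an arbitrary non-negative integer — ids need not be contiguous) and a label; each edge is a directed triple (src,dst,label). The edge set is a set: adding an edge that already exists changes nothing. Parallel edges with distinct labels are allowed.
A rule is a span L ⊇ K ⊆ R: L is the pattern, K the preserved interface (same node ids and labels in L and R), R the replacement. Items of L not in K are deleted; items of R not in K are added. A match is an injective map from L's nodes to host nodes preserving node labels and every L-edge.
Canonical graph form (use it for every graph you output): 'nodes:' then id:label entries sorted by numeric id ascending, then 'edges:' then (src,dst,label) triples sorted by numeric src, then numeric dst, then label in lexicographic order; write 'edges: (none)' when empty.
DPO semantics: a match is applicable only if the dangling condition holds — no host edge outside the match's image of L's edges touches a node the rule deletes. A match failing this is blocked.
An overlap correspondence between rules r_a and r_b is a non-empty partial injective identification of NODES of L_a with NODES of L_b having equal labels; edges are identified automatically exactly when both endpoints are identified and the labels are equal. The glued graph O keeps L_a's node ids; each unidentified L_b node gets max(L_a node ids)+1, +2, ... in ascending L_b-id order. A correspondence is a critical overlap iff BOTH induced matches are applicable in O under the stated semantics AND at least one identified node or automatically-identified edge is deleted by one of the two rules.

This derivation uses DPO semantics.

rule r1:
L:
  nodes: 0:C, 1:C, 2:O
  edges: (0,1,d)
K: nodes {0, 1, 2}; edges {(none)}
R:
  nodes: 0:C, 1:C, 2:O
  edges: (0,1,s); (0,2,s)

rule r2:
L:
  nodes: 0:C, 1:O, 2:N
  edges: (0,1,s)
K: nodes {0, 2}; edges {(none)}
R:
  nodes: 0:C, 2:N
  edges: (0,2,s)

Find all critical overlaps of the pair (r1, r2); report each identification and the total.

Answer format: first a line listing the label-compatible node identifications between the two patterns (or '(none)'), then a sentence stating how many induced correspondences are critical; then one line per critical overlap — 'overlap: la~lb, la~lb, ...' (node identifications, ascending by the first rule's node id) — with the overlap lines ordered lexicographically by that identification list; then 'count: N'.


label-compatible node identifications between L(r1) and L(r2): 0~0, 1~0, 2~1
3 of the induced correspondences are critical overlaps of r1 and r2.
overlap: 0~0, 2~1
overlap: 1~0, 2~1
overlap: 2~1
count: 3


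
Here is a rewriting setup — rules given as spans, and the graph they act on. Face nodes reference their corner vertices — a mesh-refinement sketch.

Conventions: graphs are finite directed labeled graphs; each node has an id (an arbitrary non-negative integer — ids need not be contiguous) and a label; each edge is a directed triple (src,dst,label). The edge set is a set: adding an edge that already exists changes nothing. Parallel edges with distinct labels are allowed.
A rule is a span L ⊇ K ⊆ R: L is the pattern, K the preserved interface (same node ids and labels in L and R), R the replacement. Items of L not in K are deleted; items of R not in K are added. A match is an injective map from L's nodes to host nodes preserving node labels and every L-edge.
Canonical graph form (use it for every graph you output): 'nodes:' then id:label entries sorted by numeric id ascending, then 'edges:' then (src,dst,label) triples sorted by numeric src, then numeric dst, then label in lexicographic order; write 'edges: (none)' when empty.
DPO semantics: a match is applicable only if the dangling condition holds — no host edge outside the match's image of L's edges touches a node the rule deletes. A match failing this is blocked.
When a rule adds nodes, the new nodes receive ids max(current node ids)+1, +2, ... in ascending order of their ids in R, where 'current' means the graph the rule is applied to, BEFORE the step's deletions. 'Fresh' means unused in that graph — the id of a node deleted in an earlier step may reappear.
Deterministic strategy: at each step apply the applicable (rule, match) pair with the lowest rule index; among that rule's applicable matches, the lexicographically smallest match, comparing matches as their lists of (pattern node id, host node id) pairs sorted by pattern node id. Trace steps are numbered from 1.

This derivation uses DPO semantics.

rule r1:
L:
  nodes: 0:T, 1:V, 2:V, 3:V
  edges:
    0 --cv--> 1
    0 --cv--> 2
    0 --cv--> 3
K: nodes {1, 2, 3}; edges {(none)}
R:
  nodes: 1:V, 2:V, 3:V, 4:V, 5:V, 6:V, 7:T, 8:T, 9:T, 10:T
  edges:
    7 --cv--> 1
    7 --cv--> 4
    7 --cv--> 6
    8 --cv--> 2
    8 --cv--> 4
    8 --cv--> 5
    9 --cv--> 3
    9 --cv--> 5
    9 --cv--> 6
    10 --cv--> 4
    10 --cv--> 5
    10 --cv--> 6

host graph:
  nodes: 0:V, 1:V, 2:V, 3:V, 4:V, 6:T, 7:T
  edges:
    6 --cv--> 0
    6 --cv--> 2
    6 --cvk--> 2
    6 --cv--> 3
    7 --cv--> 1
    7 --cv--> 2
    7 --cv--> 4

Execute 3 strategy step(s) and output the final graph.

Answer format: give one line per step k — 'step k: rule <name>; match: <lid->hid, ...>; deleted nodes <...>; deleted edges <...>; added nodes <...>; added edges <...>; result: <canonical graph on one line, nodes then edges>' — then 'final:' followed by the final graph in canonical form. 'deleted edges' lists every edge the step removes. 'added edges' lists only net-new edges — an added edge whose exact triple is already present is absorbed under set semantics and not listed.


step 1: rule r1; match: 0->7, 1->1, 2->2, 3->4; deleted nodes 7; deleted edges (7,1,cv); (7,2,cv); (7,4,cv); added nodes 8, 9, 10, 11, 12, 13, 14; added edges (11,1,cv); (11,8,cv); (11,10,cv); (12,2,cv); (12,8,cv); (12,9,cv); (13,4,cv); (13,9,cv); (13,10,cv); (14,8,cv); (14,9,cv); (14,10,cv); result: nodes: 0:V, 1:V, 2:V, 3:V, 4:V, 6:T, 8:V, 9:V, 10:V, 11:T, 12:T, 13:T, 14:T edges: (6,0,cv); (6,2,cv); (6,2,cvk); (6,3,cv); (11,1,cv); (11,8,cv); (11,10,cv); (12,2,cv); (12,8,cv); (12,9,cv); (13,4,cv); (13,9,cv); (13,10,cv); (14,8,cv); (14,9,cv); (14,10,cv)
step 2: rule r1; match: 0->11, 1->1, 2->8, 3->10; deleted nodes 11; deleted edges (11,1,cv); (11,8,cv); (11,10,cv); added nodes 15, 16, 17, 18, 19, 20, 21; added edges (18,1,cv); (18,15,cv); (18,17,cv); (19,8,cv); (19,15,cv); (19,16,cv); (20,10,cv); (20,16,cv); (20,17,cv); (21,15,cv); (21,16,cv); (21,17,cv); result: nodes: 0:V, 1:V, 2:V, 3:V, 4:V, 6:T, 8:V, 9:V, 10:V, 12:T, 13:T, 14:T, 15:V, 16:V, 17:V, 18:T, 19:T, 20:T, 21:T edges: (6,0,cv); (6,2,cv); (6,2,cvk); (6,3,cv); (12,2,cv); (12,8,cv); (12,9,cv); (13,4,cv); (13,9,cv); (13,10,cv); (14,8,cv); (14,9,cv); (14,10,cv); (18,1,cv); (18,15,cv); (18,17,cv); (19,8,cv); (19,15,cv); (19,16,cv); (20,10,cv); (20,16,cv); (20,17,cv); (21,15,cv); (21,16,cv); (21,17,cv)
step 3: rule r1; match: 0->12, 1->2, 2->8, 3->9; deleted nodes 12; deleted edges (12,2,cv); (12,8,cv); (12,9,cv); added nodes 22, 23, 24, 25, 26, 27, 28; added edges (25,2,cv); (25,22,cv); (25,24,cv); (26,8,cv); (26,22,cv); (26,23,cv); (27,9,cv); (27,23,cv); (27,24,cv); (28,22,cv); (28,23,cv); (28,24,cv); result: nodes: 0:V, 1:V, 2:V, 3:V, 4:V, 6:T, 8:V, 9:V, 10:V, 13:T, 14:T, 15:V, 16:V, 17:V, 18:T, 19:T, 20:T, 21:T, 22:V, 23:V, 24:V, 25:T, 26:T, 27:T, 28:T edges: (6,0,cv); (6,2,cv); (6,2,cvk); (6,3,cv); (13,4,cv); (13,9,cv); (13,10,cv); (14,8,cv); (14,9,cv); (14,10,cv); (18,1,cv); (18,15,cv); (18,17,cv); (19,8,cv); (19,15,cv); (19,16,cv); (20,10,cv); (20,16,cv); (20,17,cv); (21,15,cv); (21,16,cv); (21,17,cv); (25,2,cv); (25,22,cv); (25,24,cv); (26,8,cv); (26,22,cv); (26,23,cv); (27,9,cv); (27,23,cv); (27,24,cv); (28,22,cv); (28,23,cv); (28,24,cv)
final:
nodes: 0:V, 1:V, 2:V, 3:V, 4:V, 6:T, 8:V, 9:V, 10:V, 13:T, 14:T, 15:V, 16:V, 17:V, 18:T, 19:T, 20:T, 21:T, 22:V, 23:V, 24:V, 25:T, 26:T, 27:T, 28:T
edges: (6,0,cv); (6,2,cv); (6,2,cvk); (6,3,cv); (13,4,cv); (13,9,cv); (13,10,cv); (14,8,cv); (14,9,cv); (14,10,cv); (18,1,cv); (18,15,cv); (18,17,cv); (19,8,cv); (19,15,cv); (19,16,cv); (20,10,cv); (20,16,cv); (20,17,cv); (21,15,cv); (21,16,cv); (21,17,cv); (25,2,cv); (25,22,cv); (25,24,cv); (26,8,cv); (26,22,cv); (26,23,cv); (27,9,cv); (27,23,cv); (27,24,cv); (28,22,cv); (28,23,cv); (28,24,cv)


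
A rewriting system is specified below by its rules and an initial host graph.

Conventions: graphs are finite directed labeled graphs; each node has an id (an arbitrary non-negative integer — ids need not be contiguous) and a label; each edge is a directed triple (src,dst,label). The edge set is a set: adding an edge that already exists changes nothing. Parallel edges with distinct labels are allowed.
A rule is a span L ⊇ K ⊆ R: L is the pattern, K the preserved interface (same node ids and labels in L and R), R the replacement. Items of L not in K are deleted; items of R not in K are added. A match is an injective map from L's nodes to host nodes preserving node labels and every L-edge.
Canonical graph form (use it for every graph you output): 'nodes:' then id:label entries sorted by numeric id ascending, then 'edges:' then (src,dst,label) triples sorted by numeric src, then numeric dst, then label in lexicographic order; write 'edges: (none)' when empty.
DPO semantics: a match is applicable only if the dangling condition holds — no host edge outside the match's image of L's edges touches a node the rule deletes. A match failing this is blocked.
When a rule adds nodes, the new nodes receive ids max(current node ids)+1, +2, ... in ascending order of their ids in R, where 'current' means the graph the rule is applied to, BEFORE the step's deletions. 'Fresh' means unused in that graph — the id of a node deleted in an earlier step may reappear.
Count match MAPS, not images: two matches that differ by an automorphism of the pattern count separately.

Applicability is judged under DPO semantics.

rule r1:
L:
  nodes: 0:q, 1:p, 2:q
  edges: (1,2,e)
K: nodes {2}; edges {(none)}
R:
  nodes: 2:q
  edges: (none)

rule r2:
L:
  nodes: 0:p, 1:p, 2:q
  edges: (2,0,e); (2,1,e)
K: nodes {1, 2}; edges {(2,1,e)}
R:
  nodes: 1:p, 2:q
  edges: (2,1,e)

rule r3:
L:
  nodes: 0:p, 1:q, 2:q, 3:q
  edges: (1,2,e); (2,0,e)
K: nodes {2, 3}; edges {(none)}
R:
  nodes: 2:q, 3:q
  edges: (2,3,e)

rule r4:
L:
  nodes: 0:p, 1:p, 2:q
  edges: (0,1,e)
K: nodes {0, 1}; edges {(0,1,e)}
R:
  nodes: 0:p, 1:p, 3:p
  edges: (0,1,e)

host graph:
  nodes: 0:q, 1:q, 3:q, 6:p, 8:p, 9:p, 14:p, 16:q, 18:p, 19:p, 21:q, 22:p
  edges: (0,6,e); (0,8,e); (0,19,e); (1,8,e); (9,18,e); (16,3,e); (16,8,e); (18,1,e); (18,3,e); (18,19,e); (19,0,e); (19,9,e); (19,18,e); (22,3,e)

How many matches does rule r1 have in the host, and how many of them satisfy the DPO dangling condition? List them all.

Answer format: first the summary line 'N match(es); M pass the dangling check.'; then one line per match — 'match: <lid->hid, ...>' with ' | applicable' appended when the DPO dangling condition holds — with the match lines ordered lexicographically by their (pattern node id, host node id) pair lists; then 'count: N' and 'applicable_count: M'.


16 match(es); 1 pass the dangling check.
match: 0->0, 1->18, 2->1
match: 0->0, 1->18, 2->3
match: 0->0, 1->22, 2->3
match: 0->1, 1->18, 2->3
match: 0->1, 1->19, 2->0
match: 0->1, 1->22, 2->3
match: 0->3, 1->18, 2->1
match: 0->3, 1->19, 2->0
match: 0->16, 1->18, 2->1
match: 0->16, 1->18, 2->3
match: 0->16, 1->19, 2->0
match: 0->16, 1->22, 2->3
match: 0->21, 1->18, 2->1
match: 0->21, 1->18, 2->3
match: 0->21, 1->19, 2->0
match: 0->21, 1->22, 2->3 | applicable
count: 16
applicable_count: 1


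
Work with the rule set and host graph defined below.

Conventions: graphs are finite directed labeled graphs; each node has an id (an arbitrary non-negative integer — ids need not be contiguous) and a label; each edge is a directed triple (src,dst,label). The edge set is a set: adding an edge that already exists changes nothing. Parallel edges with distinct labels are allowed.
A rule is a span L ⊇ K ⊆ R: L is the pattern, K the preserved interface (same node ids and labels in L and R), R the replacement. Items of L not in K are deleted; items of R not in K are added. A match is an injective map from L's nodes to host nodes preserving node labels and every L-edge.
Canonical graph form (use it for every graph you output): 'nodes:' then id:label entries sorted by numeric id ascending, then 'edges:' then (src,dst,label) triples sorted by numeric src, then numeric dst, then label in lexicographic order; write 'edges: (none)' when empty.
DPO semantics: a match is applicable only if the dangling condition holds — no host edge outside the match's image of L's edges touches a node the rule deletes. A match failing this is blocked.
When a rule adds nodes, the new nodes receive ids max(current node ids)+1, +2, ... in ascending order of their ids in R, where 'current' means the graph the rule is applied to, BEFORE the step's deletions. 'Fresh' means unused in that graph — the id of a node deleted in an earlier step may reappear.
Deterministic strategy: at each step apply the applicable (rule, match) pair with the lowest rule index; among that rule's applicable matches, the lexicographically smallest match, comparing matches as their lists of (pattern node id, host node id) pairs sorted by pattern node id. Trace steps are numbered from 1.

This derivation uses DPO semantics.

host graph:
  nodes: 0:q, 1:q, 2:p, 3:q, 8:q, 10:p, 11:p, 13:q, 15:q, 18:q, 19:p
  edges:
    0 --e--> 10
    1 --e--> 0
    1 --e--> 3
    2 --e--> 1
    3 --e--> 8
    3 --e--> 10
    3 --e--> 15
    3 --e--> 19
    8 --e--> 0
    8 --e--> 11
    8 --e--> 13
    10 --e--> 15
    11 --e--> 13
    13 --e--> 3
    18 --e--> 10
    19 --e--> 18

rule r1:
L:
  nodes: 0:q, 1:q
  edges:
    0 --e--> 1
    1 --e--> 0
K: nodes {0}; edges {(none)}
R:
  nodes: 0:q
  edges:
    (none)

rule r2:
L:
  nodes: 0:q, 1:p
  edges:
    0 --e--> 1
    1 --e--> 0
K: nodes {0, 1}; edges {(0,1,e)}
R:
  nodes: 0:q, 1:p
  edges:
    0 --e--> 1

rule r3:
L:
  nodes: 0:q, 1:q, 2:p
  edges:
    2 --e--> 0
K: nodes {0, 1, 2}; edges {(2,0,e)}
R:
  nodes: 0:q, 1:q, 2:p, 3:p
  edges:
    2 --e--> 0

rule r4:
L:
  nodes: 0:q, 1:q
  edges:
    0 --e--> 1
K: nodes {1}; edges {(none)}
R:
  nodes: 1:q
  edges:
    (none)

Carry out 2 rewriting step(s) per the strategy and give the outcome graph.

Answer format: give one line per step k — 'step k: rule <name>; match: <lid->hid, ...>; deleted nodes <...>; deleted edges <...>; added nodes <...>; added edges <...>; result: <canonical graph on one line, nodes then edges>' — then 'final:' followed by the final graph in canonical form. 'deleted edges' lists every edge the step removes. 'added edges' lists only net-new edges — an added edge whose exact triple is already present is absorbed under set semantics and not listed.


step 1: rule r3; match: 0->1, 1->0, 2->2; deleted nodes (none); deleted edges (none); added nodes 20; added edges (none); result: nodes: 0:q, 1:q, 2:p, 3:q, 8:q, 10:p, 11:p, 13:q, 15:q, 18:q, 19:p, 20:p edges: (0,10,e); (1,0,e); (1,3,e); (2,1,e); (3,8,e); (3,10,e); (3,15,e); (3,19,e); (8,0,e); (8,11,e); (8,13,e); (10,15,e); (11,13,e); (13,3,e); (18,10,e); (19,18,e)
step 2: rule r3; match: 0->1, 1->0, 2->2; deleted nodes (none); deleted edges (none); added nodes 21; added edges (none); result: nodes: 0:q, 1:q, 2:p, 3:q, 8:q, 10:p, 11:p, 13:q, 15:q, 18:q, 19:p, 20:p, 21:p edges: (0,10,e); (1,0,e); (1,3,e); (2,1,e); (3,8,e); (3,10,e); (3,15,e); (3,19,e); (8,0,e); (8,11,e); (8,13,e); (10,15,e); (11,13,e); (13,3,e); (18,10,e); (19,18,e)
final:
nodes: 0:q, 1:q, 2:p, 3:q, 8:q, 10:p, 11:p, 13:q, 15:q, 18:q, 19:p, 20:p, 21:p
edges: (0,10,e); (1,0,e); (1,3,e); (2,1,e); (3,8,e); (3,10,e); (3,15,e); (3,19,e); (8,0,e); (8,11,e); (8,13,e); (10,15,e); (11,13,e); (13,3,e); (18,10,e); (19,18,e)


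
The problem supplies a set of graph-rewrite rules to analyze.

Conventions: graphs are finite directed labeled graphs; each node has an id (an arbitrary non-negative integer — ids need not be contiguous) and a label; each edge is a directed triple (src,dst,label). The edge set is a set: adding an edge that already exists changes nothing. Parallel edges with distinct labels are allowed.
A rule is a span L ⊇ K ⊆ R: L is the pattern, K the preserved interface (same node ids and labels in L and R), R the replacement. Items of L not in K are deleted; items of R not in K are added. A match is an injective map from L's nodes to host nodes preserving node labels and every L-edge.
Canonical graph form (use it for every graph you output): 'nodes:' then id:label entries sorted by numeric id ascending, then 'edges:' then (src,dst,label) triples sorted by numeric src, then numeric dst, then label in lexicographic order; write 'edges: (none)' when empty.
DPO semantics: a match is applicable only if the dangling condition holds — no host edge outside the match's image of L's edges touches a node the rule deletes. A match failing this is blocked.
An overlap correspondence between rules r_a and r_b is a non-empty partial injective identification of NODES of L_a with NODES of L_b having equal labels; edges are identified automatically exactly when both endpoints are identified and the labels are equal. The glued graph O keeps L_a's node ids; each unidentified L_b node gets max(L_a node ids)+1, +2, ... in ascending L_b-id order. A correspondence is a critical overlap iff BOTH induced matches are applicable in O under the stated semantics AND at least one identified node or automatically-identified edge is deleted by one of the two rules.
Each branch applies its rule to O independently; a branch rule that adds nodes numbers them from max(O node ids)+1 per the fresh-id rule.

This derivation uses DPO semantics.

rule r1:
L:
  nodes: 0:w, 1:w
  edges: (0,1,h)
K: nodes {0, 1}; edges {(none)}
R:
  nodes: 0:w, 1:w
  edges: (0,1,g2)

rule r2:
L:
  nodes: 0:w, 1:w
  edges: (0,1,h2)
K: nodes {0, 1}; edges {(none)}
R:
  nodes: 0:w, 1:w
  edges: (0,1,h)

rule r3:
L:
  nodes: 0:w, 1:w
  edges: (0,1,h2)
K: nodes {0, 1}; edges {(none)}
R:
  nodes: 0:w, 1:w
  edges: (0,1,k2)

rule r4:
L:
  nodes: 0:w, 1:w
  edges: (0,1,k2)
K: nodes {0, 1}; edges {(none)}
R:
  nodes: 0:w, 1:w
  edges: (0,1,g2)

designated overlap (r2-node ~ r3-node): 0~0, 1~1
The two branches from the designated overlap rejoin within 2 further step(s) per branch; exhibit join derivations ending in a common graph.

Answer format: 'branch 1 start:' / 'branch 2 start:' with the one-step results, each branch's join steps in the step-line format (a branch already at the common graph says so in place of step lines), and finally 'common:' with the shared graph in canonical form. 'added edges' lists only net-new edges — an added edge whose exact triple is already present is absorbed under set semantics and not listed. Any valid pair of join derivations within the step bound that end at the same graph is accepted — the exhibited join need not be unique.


branch 1 start:
nodes: 0:w, 1:w
edges: (0,1,h)
branch 2 start:
nodes: 0:w, 1:w
edges: (0,1,k2)
branch 1 step 1: rule r1; match: 0->0, 1->1; deleted nodes (none); deleted edges (0,1,h); added nodes (none); added edges (0,1,g2); result: nodes: 0:w, 1:w edges: (0,1,g2)
branch 2 step 1: rule r4; match: 0->0, 1->1; deleted nodes (none); deleted edges (0,1,k2); added nodes (none); added edges (0,1,g2); result: nodes: 0:w, 1:w edges: (0,1,g2)
common:
nodes: 0:w, 1:w
edges: (0,1,g2)


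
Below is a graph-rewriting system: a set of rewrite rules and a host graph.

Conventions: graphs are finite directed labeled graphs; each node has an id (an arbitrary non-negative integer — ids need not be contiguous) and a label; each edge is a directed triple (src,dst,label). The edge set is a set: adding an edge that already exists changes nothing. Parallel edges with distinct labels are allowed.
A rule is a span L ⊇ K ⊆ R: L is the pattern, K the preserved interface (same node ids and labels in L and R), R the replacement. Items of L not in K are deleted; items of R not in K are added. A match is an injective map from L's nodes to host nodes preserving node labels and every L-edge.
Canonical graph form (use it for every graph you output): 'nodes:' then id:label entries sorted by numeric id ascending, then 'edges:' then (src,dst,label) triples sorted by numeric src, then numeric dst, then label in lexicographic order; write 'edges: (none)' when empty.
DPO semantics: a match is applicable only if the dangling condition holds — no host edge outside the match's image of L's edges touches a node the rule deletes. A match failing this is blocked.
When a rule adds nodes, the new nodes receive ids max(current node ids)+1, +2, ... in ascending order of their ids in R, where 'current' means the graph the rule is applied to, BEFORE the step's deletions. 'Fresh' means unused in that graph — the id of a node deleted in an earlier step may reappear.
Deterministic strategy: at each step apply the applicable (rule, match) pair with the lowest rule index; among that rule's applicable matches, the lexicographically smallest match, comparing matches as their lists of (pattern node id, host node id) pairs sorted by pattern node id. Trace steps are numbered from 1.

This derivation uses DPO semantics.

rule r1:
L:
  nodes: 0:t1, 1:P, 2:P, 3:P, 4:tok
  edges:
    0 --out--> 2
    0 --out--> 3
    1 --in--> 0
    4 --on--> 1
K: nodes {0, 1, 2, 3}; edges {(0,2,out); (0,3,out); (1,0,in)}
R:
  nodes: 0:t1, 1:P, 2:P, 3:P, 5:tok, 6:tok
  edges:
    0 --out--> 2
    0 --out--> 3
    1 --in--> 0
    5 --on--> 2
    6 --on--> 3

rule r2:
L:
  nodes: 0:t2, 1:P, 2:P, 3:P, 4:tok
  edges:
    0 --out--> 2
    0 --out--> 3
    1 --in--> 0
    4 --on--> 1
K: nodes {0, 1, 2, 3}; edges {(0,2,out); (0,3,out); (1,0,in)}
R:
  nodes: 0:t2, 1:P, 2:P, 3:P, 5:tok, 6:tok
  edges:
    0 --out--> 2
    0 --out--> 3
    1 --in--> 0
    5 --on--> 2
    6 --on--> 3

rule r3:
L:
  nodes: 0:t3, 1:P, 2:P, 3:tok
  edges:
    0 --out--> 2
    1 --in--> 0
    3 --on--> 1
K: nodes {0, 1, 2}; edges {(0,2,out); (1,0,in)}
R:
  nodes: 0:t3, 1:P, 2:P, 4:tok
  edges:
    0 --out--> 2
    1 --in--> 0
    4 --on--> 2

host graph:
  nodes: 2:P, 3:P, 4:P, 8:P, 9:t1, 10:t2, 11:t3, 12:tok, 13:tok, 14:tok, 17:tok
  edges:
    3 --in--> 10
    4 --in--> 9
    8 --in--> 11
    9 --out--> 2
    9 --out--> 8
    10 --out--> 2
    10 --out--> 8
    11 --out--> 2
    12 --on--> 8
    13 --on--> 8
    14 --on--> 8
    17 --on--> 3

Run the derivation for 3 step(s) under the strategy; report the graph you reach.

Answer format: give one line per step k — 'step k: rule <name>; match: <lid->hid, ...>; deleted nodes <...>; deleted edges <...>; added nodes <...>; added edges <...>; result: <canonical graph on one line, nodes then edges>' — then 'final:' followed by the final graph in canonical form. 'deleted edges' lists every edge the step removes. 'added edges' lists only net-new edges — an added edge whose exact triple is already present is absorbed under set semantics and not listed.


step 1: rule r2; match: 0->10, 1->3, 2->2, 3->8, 4->17; deleted nodes 17; deleted edges (17,3,on); added nodes 18, 19; added edges (18,2,on); (19,8,on); result: nodes: 2:P, 3:P, 4:P, 8:P, 9:t1, 10:t2, 11:t3, 12:tok, 13:tok, 14:tok, 18:tok, 19:tok edges: (3,10,in); (4,9,in); (8,11,in); (9,2,out); (9,8,out); (10,2,out); (10,8,out); (11,2,out); (12,8,on); (13,8,on); (14,8,on); (18,2,on); (19,8,on)
step 2: rule r3; match: 0->11, 1->8, 2->2, 3->12; deleted nodes 12; deleted edges (12,8,on); added nodes 20; added edges (20,2,on); result: nodes: 2:P, 3:P, 4:P, 8:P, 9:t1, 10:t2, 11:t3, 13:tok, 14:tok, 18:tok, 19:tok, 20:tok edges: (3,10,in); (4,9,in); (8,11,in); (9,2,out); (9,8,out); (10,2,out); (10,8,out); (11,2,out); (13,8,on); (14,8,on); (18,2,on); (19,8,on); (20,2,on)
step 3: rule r3; match: 0->11, 1->8, 2->2, 3->13; deleted nodes 13; deleted edges (13,8,on); added nodes 21; added edges (21,2,on); result: nodes: 2:P, 3:P, 4:P, 8:P, 9:t1, 10:t2, 11:t3, 14:tok, 18:tok, 19:tok, 20:tok, 21:tok edges: (3,10,in); (4,9,in); (8,11,in); (9,2,out); (9,8,out); (10,2,out); (10,8,out); (11,2,out); (14,8,on); (18,2,on); (19,8,on); (20,2,on); (21,2,on)
final:
nodes: 2:P, 3:P, 4:P, 8:P, 9:t1, 10:t2, 11:t3, 14:tok, 18:tok, 19:tok, 20:tok, 21:tok
edges: (3,10,in); (4,9,in); (8,11,in); (9,2,out); (9,8,out); (10,2,out); (10,8,out); (11,2,out); (14,8,on); (18,2,on); (19,8,on); (20,2,on); (21,2,on)


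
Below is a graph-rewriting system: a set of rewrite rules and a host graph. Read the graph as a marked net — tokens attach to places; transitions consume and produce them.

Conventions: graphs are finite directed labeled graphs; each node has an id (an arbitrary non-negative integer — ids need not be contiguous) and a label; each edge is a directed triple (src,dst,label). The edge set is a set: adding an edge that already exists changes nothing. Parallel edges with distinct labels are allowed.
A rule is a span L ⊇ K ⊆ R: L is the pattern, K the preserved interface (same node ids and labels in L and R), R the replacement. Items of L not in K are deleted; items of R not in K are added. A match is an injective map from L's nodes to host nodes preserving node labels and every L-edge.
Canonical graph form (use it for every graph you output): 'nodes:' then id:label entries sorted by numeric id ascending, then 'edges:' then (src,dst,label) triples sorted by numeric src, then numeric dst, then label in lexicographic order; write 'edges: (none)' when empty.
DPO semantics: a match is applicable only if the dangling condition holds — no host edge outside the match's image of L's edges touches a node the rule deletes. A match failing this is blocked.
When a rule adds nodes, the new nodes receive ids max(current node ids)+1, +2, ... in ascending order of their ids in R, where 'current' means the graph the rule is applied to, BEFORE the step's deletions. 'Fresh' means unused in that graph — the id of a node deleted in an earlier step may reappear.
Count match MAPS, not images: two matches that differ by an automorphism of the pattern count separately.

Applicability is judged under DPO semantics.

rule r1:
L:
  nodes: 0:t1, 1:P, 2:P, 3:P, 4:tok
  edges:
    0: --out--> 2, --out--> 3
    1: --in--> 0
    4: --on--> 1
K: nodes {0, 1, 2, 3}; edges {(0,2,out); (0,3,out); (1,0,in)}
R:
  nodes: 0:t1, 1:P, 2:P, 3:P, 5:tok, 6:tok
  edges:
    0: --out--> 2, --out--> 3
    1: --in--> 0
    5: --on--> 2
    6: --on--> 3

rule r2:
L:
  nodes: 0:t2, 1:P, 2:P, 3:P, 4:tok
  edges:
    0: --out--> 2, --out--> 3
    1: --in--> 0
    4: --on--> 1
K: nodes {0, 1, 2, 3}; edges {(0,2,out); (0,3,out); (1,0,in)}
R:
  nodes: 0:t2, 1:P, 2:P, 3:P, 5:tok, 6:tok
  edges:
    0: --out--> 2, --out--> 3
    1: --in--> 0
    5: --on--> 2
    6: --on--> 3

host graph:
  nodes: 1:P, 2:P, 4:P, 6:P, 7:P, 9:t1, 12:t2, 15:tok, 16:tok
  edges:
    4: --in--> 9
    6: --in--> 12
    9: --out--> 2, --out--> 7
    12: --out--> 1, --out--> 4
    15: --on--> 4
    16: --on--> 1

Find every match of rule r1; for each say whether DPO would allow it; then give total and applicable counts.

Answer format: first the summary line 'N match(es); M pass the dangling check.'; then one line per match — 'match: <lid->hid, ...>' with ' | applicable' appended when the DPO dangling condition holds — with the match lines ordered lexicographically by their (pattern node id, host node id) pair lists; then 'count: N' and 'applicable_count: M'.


2 match(es); 2 pass the dangling check.
match: 0->9, 1->4, 2->2, 3->7, 4->15 | applicable
match: 0->9, 1->4, 2->7, 3->2, 4->15 | applicable
count: 2
applicable_count: 2


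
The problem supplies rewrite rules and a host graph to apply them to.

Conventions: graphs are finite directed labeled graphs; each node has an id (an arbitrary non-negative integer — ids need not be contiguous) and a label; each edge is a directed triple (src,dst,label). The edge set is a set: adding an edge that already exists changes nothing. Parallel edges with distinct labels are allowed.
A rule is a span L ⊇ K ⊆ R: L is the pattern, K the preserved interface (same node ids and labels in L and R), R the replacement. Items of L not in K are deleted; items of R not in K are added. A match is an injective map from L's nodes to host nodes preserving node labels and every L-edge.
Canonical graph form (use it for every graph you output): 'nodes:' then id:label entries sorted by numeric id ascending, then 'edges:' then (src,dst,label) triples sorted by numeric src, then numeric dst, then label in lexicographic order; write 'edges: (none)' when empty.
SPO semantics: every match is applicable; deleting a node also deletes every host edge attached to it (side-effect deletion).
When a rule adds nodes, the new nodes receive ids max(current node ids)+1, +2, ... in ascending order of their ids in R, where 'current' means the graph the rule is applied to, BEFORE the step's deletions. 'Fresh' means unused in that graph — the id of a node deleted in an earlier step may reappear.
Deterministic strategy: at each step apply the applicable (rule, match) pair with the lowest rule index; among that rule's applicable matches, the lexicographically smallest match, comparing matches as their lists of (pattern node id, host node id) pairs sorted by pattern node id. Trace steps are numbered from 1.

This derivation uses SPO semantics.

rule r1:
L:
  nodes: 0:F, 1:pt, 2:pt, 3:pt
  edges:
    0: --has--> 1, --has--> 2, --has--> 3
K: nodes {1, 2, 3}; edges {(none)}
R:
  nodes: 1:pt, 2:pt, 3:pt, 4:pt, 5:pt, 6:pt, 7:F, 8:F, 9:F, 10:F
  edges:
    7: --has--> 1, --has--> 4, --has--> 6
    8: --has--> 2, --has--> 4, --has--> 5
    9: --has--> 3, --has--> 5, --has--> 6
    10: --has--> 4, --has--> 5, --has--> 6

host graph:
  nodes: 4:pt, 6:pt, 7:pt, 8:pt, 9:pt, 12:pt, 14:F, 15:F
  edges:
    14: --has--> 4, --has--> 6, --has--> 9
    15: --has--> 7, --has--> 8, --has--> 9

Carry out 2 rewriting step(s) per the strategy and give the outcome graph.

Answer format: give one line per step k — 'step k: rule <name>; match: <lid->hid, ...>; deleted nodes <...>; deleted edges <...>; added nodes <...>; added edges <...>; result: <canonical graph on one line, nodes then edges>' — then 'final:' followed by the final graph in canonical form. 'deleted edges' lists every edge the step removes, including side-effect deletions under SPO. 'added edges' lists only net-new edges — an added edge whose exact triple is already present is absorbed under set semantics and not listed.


step 1: rule r1; match: 0->14, 1->4, 2->6, 3->9; deleted nodes 14; deleted edges (14,4,has); (14,6,has); (14,9,has); added nodes 16, 17, 18, 19, 20, 21, 22; added edges (19,4,has); (19,16,has); (19,18,has); (20,6,has); (20,16,has); (20,17,has); (21,9,has); (21,17,has); (21,18,has); (22,16,has); (22,17,has); (22,18,has); result: nodes: 4:pt, 6:pt, 7:pt, 8:pt, 9:pt, 12:pt, 15:F, 16:pt, 17:pt, 18:pt, 19:F, 20:F, 21:F, 22:F edges: (15,7,has); (15,8,has); (15,9,has); (19,4,has); (19,16,has); (19,18,has); (20,6,has); (20,16,has); (20,17,has); (21,9,has); (21,17,has); (21,18,has); (22,16,has); (22,17,has); (22,18,has)
step 2: rule r1; match: 0->15, 1->7, 2->8, 3->9; deleted nodes 15; deleted edges (15,7,has); (15,8,has); (15,9,has); added nodes 23, 24, 25, 26, 27, 28, 29; added edges (26,7,has); (26,23,has); (26,25,has); (27,8,has); (27,23,has); (27,24,has); (28,9,has); (28,24,has); (28,25,has); (29,23,has); (29,24,has); (29,25,has); result: nodes: 4:pt, 6:pt, 7:pt, 8:pt, 9:pt, 12:pt, 16:pt, 17:pt, 18:pt, 19:F, 20:F, 21:F, 22:F, 23:pt, 24:pt, 25:pt, 26:F, 27:F, 28:F, 29:F edges: (19,4,has); (19,16,has); (19,18,has); (20,6,has); (20,16,has); (20,17,has); (21,9,has); (21,17,has); (21,18,has); (22,16,has); (22,17,has); (22,18,has); (26,7,has); (26,23,has); (26,25,has); (27,8,has); (27,23,has); (27,24,has); (28,9,has); (28,24,has); (28,25,has); (29,23,has); (29,24,has); (29,25,has)
final:
nodes: 4:pt, 6:pt, 7:pt, 8:pt, 9:pt, 12:pt, 16:pt, 17:pt, 18:pt, 19:F, 20:F, 21:F, 22:F, 23:pt, 24:pt, 25:pt, 26:F, 27:F, 28:F, 29:F
edges: (19,4,has); (19,16,has); (19,18,has); (20,6,has); (20,16,has); (20,17,has); (21,9,has); (21,17,has); (21,18,has); (22,16,has); (22,17,has); (22,18,has); (26,7,has); (26,23,has); (26,25,has); (27,8,has); (27,23,has); (27,24,has); (28,9,has); (28,24,has); (28,25,has); (29,23,has); (29,24,has); (29,25,has)
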